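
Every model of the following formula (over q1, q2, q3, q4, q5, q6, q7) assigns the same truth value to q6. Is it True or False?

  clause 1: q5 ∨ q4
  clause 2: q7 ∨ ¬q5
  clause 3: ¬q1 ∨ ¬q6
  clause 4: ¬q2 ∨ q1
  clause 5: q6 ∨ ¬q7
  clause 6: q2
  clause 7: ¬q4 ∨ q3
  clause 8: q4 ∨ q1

Suppose q6 = True.
The clause (¬q1) is unit, so q1 = False.
The clause (¬q2) is unit, so q2 = False.
But (q2) is also a unit clause — contradiction.
So every satisfying assignment has q6 = False.

False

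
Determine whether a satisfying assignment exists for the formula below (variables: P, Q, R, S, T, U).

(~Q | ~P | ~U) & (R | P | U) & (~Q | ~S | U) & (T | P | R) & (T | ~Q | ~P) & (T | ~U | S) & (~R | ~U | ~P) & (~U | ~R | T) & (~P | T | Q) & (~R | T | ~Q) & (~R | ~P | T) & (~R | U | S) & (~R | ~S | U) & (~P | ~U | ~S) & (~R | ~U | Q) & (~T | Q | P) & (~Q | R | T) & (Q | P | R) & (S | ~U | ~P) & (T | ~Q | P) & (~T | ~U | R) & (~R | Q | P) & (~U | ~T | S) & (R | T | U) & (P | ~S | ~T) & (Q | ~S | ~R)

Yes

Branch on Q: set Q = 0.
Branch on P: set P = 1.
Unit clause (T) forces T = 1.
Branch on R: set R = 0.
Unit clause (~U) forces U = 0.
All clauses hold; S can take either value.
A satisfying assignment: P=1,  Q=0,  R=0,  S=0,  T=1,  U=0.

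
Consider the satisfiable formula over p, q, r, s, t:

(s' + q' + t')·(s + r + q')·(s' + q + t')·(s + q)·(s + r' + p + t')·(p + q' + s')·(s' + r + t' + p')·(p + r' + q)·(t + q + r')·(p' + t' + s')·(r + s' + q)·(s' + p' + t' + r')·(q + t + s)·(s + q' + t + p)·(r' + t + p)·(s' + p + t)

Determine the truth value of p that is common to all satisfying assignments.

Suppose p = 0.
Case s = 1:
(q') alone gives q = 0.
(t') alone gives t = 0.
Now (t) is unsatisfied and unit — conflict.
Backtrack on s: now try s = 0.
(q) alone gives q = 1.
(r) alone gives r = 1.
(t') alone gives t = 0.
Now (t) is unsatisfied and unit — conflict.
Both values of s lead to a conflict.
So every satisfying assignment has p = True.

True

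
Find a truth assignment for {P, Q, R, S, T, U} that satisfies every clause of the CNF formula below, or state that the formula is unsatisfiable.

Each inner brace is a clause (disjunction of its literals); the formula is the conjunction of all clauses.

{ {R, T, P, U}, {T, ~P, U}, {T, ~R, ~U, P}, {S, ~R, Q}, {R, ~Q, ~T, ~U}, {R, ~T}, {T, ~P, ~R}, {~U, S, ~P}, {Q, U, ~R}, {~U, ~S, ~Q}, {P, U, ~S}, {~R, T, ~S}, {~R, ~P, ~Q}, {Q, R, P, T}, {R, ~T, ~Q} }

P=0; Q=0; R=1; S=1; T=1; U=1

Try R = 1.
Try S = 1.
Unit clause (T) forces T = 1.
Try Q = 0.
Unit clause (U) forces U = 1.
All clauses hold; P can take either value.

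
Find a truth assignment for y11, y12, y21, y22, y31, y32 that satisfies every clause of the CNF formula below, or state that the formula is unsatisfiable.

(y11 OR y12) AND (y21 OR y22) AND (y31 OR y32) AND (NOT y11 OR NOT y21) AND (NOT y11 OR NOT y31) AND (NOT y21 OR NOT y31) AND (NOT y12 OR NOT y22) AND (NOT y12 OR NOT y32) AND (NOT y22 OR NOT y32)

Case y11 = true:
The clause (NOT y21) is unit, so y21 = false.
The clause (y22) is unit, so y22 = true.
The clause (NOT y31) is unit, so y31 = false.
The clause (y32) is unit, so y32 = true.
That conflicts with the unit clause (NOT y32).
That branch fails; take y11 = false instead.
The clause (y12) is unit, so y12 = true.
The clause (NOT y22) is unit, so y22 = false.
The clause (y21) is unit, so y21 = true.
The clause (NOT y31) is unit, so y31 = false.
The clause (y32) is unit, so y32 = true.
That conflicts with the unit clause (NOT y32).
Both values of y11 lead to a conflict.

UNSATISFIABLE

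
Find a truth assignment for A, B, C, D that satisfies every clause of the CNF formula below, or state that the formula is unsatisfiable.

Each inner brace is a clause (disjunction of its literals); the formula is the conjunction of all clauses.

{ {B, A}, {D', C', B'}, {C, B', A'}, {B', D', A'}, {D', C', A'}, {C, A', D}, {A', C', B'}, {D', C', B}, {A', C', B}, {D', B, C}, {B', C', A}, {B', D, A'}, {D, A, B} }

A: 0,  B: 1,  C: 0,  D: 1

Branch on B: set B = 1.
Branch on D: set D = 1.
(C') alone gives C = 0.
(A') alone gives A = 0.
This assignment satisfies each clause.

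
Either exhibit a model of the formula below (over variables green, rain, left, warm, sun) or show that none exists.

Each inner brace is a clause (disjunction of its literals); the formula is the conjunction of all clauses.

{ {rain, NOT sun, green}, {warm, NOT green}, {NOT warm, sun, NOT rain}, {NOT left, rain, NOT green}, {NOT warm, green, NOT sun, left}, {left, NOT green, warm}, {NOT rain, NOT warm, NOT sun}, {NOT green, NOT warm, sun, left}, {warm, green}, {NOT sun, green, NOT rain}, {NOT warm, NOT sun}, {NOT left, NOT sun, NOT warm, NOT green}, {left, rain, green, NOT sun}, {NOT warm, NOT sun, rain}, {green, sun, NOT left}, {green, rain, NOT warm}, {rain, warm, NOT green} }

UNSATISFIABLE

Suppose warm = true.
From the singleton clause (NOT sun), sun = false.
From the singleton clause (NOT rain), rain = false.
From the singleton clause (green), green = true.
From the singleton clause (NOT left), left = false.
But (left) is also a unit clause — contradiction.
That branch fails; take warm = false instead.
From the singleton clause (NOT green), green = false.
But (green) is also a unit clause — contradiction.
Either choice for warm ends in contradiction.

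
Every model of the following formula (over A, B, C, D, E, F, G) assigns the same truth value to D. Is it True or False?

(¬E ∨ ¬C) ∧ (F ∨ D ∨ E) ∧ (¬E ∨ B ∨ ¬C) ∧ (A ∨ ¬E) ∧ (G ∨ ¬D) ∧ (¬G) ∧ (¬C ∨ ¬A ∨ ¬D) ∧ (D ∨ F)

Suppose D = True.
Unit clause (G) forces G = True.
That conflicts with the unit clause (¬G).
So every satisfying assignment has D = False.

False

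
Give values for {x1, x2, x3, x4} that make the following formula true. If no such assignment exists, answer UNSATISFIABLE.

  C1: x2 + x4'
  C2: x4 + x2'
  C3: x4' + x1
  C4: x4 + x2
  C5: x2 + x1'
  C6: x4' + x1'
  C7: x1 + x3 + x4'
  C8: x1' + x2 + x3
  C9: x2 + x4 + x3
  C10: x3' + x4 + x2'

UNSATISFIABLE

Try x2 = 1.
From the singleton clause (x4), x4 = 1.
From the singleton clause (x1), x1 = 1.
But (x1') is also a unit clause — contradiction.
That branch fails; take x2 = 0 instead.
From the singleton clause (x4'), x4 = 0.
But (x4) is also a unit clause — contradiction.
Neither x2 = 1 nor x2 = 0 works.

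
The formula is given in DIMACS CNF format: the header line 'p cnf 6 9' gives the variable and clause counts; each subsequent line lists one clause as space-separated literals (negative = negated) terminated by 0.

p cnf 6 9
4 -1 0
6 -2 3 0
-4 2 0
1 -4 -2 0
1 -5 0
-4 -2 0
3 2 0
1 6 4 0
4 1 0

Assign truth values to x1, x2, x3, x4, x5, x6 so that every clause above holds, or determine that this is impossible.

Try x4 = True.
From the singleton clause (x2), x2 = True.
That conflicts with the unit clause (¬x2).
That branch fails; take x4 = False instead.
From the singleton clause (¬x1), x1 = False.
That conflicts with the unit clause (x1).
Either choice for x4 ends in contradiction.

UNSATISFIABLE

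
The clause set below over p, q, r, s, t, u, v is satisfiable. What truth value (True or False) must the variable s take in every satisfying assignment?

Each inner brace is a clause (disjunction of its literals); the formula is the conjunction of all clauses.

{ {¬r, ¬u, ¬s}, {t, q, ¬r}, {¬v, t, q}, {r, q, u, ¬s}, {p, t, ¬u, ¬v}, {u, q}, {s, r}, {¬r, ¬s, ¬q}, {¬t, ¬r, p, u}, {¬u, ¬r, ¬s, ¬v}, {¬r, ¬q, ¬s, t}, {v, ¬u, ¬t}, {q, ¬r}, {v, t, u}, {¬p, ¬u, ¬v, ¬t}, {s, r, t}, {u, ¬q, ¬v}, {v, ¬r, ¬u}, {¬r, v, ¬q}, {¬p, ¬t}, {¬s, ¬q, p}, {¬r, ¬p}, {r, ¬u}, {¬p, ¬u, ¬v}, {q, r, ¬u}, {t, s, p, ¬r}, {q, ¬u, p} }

Suppose s = True.
Branch on r: set r = False.
The clause (¬u) is unit, so u = False.
The clause (q) is unit, so q = True.
The clause (¬v) is unit, so v = False.
The clause (t) is unit, so t = True.
The clause (¬p) is unit, so p = False.
But (p) is also a unit clause — contradiction.
Undo r and try r = True.
The clause (¬u) is unit, so u = False.
The clause (q) is unit, so q = True.
But (¬q) is also a unit clause — contradiction.
Neither r = True nor r = False works.
So every satisfying assignment has s = False.

False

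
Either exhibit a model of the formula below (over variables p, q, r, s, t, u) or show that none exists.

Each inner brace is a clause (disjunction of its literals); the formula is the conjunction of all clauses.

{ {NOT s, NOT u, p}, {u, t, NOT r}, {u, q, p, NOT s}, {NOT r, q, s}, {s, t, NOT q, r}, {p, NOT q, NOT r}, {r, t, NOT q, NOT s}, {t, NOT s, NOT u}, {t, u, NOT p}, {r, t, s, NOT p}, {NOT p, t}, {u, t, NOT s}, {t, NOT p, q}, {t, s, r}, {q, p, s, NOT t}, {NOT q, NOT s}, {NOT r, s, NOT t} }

p=false,  q=true,  r=false,  s=false,  t=true,  u=false

Branch on p: set p = false.
Branch on s: set s = false.
Branch on r: set r = false.
Unit clause (t) forces t = true.
Unit clause (q) forces q = true.
All clauses hold; u can take either value.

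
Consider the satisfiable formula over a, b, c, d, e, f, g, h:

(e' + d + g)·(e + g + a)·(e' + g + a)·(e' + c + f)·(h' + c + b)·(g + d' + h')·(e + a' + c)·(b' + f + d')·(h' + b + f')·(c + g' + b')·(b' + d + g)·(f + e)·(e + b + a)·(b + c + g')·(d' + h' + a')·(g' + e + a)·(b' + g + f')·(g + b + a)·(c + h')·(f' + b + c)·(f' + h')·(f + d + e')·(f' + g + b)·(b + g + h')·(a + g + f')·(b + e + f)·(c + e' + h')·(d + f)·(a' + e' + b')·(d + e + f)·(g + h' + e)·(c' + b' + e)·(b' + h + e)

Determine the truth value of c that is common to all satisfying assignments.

Suppose c = 0.
The clause (h') is unit, so h = 0.
Try e = 0.
The clause (a') is unit, so a = 0.
The clause (g) is unit, so g = 1.
But (g') is also a unit clause — contradiction.
Backtrack on e: now try e = 1.
The clause (f) is unit, so f = 1.
The clause (b) is unit, so b = 1.
The clause (g') is unit, so g = 0.
But (g) is also a unit clause — contradiction.
Either choice for e ends in contradiction.
So every satisfying assignment has c = True.

True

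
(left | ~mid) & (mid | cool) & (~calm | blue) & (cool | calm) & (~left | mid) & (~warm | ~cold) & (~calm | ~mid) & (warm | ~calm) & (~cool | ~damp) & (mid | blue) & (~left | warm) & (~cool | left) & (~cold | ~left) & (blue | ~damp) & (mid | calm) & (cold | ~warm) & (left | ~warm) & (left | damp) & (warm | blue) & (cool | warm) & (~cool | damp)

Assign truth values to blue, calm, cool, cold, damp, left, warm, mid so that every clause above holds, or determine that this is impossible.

Try left = 1.
From the singleton clause (mid), mid = 1.
From the singleton clause (~calm), calm = 0.
From the singleton clause (cool), cool = 1.
From the singleton clause (~damp), damp = 0.
But (damp) is also a unit clause — contradiction.
That branch fails; take left = 0 instead.
From the singleton clause (~mid), mid = 0.
From the singleton clause (cool), cool = 1.
But (~cool) is also a unit clause — contradiction.
Both values of left lead to a conflict.

UNSATISFIABLE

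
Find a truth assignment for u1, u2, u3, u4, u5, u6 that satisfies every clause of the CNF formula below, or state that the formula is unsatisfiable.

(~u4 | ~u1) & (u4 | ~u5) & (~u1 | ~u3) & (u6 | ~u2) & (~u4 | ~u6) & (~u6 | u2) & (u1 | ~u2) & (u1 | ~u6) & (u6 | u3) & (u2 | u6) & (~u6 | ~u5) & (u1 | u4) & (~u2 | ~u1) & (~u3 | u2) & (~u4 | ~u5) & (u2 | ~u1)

UNSATISFIABLE

Try u4 = 0.
Unit clause (~u5) forces u5 = 0.
Unit clause (u1) forces u1 = 1.
Unit clause (~u3) forces u3 = 0.
Unit clause (u6) forces u6 = 1.
Unit clause (u2) forces u2 = 1.
But (~u2) is also a unit clause — contradiction.
So u4 must be the other value — set u4 = 1.
Unit clause (~u1) forces u1 = 0.
Unit clause (~u6) forces u6 = 0.
Unit clause (~u2) forces u2 = 0.
But (u2) is also a unit clause — contradiction.
Both values of u4 lead to a conflict.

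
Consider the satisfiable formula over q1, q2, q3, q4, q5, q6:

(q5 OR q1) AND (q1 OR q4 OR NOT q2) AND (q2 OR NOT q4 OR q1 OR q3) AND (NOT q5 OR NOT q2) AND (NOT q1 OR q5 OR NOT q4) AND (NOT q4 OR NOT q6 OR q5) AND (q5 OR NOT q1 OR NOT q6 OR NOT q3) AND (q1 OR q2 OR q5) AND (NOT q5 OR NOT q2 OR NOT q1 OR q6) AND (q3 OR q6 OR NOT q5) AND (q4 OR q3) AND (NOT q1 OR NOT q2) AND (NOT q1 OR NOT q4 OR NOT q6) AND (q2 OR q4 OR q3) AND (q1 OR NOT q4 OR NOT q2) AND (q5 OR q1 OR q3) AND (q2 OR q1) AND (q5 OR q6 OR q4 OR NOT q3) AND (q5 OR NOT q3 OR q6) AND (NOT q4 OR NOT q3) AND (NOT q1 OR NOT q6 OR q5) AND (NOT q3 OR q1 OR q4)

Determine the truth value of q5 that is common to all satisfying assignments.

True

Suppose q5 = false.
From the singleton clause (q1), q1 = true.
From the singleton clause (NOT q4), q4 = false.
From the singleton clause (q3), q3 = true.
From the singleton clause (NOT q6), q6 = false.
But (q6) is also a unit clause — contradiction.
So every satisfying assignment has q5 = True.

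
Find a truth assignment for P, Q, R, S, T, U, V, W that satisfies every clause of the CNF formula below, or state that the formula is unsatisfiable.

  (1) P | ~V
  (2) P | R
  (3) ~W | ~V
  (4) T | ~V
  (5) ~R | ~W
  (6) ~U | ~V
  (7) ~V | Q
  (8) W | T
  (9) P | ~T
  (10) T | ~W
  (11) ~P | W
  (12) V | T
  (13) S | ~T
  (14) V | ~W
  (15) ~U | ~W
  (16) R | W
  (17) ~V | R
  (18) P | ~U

Try P = 1.
Unit clause (W) forces W = 1.
Unit clause (~V) forces V = 0.
That conflicts with the unit clause (V).
Undo P and try P = 0.
Unit clause (~V) forces V = 0.
Unit clause (R) forces R = 1.
Unit clause (~W) forces W = 0.
Unit clause (T) forces T = 1.
That conflicts with the unit clause (~T).
Both values of P lead to a conflict.

UNSATISFIABLE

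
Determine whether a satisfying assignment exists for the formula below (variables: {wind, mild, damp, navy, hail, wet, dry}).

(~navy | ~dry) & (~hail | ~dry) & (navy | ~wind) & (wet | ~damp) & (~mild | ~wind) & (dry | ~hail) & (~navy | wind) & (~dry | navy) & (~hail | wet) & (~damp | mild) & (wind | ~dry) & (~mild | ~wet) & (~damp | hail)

Yes

Branch on navy: set navy = 0.
Unit clause (~wind) forces wind = 0.
Unit clause (~dry) forces dry = 0.
Unit clause (~hail) forces hail = 0.
Unit clause (~damp) forces damp = 0.
Branch on mild: set mild = 0.
Every clause is now satisfied; wet is unconstrained.
A satisfying assignment: wind=0, mild=0, damp=0, navy=0, hail=0, wet=0, dry=0.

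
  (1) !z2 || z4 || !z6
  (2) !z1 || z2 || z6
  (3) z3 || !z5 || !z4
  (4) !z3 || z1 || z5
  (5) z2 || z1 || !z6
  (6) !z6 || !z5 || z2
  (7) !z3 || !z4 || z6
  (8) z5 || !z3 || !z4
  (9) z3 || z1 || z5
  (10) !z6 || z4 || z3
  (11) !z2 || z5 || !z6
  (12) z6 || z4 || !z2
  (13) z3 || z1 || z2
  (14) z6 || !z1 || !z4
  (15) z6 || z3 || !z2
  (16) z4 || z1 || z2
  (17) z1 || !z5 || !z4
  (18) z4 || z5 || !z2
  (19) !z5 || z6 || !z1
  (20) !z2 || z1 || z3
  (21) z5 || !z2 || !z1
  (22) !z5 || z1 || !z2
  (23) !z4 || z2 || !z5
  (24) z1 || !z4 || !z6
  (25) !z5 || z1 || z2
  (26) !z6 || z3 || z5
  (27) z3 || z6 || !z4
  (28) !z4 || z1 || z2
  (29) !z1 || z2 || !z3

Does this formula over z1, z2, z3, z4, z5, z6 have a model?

Branch on z2: set z2 = true.
Branch on z4: set z4 = true.
Branch on z3: set z3 = true.
Unit clause (z6) forces z6 = true.
Unit clause (z5) forces z5 = true.
Unit clause (z1) forces z1 = true.
All clauses are satisfied.
A satisfying assignment: z1=true, z2=true, z3=true, z4=true, z5=true, z6=true.

Yes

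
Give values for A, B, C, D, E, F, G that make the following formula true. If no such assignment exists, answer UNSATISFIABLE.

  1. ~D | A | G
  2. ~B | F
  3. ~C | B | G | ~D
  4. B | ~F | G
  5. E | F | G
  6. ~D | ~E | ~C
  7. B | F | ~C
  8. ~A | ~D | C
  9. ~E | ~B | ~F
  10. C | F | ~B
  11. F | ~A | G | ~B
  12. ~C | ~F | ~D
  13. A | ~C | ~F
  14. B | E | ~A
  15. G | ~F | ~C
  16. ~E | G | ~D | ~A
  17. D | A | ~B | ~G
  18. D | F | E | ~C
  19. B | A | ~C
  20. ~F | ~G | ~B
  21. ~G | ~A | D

A ↦ 0, B ↦ 0, C ↦ 0, D ↦ 0, E ↦ 0, F ↦ 1, G ↦ 1

Try B = 0.
Try F = 1.
(G) alone gives G = 1.
Try C = 0.
Try A = 0.
No clause remains; D, E are free.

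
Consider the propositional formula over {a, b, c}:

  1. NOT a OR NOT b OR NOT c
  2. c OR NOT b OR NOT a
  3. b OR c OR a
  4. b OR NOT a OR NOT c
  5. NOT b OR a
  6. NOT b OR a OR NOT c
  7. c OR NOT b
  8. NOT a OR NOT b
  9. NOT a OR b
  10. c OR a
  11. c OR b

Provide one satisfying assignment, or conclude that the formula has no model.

Branch on b: set b = false.
From the singleton clause (NOT a), a = false.
From the singleton clause (c), c = true.
All clauses are satisfied.

a=false; b=false; c=true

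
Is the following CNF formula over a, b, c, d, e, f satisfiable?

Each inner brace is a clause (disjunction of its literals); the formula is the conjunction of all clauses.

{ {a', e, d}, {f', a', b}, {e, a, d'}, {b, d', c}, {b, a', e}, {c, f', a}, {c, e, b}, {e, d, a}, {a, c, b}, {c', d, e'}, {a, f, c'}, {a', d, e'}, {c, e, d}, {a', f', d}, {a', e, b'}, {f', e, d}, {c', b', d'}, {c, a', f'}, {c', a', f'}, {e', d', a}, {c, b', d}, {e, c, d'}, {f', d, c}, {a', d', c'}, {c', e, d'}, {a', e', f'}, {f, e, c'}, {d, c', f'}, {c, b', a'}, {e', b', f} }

No, unsatisfiable

Try a = 0.
Try e = 1.
(d') alone gives d = 0.
(c') alone gives c = 0.
(f') alone gives f = 0.
(b) alone gives b = 1.
Now (b') is unsatisfied and unit — conflict.
Undo e and try e = 0.
(d') alone gives d = 0.
Now (d) is unsatisfied and unit — conflict.
Neither e = 1 nor e = 0 works.
Undo a and try a = 1.
Try e = 1.
(d) alone gives d = 1.
(c') alone gives c = 0.
(b) alone gives b = 1.
Now (b') is unsatisfied and unit — conflict.
Undo e and try e = 0.
(d) alone gives d = 1.
(b) alone gives b = 1.
Now (b') is unsatisfied and unit — conflict.
Neither e = 1 nor e = 0 works.
Neither a = 1 nor a = 0 works.
No assignment satisfies every clause.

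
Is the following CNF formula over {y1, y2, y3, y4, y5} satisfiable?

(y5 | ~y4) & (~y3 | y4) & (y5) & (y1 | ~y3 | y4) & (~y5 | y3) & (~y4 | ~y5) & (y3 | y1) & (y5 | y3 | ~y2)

Unsatisfiable

Unit clause (y5) forces y5 = 1.
Unit clause (y3) forces y3 = 1.
Unit clause (y4) forces y4 = 1.
But (~y4) is also a unit clause — contradiction.
No assignment satisfies every clause.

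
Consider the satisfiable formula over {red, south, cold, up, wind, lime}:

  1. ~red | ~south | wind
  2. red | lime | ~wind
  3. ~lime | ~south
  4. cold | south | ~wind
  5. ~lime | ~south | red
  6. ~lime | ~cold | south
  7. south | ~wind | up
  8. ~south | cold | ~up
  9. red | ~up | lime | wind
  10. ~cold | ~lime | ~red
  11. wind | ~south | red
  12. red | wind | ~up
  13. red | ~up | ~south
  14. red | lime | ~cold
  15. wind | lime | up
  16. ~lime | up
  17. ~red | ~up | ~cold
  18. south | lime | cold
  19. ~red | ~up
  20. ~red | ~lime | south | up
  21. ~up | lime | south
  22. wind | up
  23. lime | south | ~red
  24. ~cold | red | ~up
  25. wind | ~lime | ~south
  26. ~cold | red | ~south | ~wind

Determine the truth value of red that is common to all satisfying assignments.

Suppose red = 0.
Case lime = 1:
From the singleton clause (~south), south = 0.
From the singleton clause (~cold), cold = 0.
From the singleton clause (~wind), wind = 0.
From the singleton clause (~up), up = 0.
That conflicts with the unit clause (up).
Backtrack on lime: now try lime = 0.
From the singleton clause (~wind), wind = 0.
From the singleton clause (~up), up = 0.
That conflicts with the unit clause (up).
Either choice for lime ends in contradiction.
So every satisfying assignment has red = True.

True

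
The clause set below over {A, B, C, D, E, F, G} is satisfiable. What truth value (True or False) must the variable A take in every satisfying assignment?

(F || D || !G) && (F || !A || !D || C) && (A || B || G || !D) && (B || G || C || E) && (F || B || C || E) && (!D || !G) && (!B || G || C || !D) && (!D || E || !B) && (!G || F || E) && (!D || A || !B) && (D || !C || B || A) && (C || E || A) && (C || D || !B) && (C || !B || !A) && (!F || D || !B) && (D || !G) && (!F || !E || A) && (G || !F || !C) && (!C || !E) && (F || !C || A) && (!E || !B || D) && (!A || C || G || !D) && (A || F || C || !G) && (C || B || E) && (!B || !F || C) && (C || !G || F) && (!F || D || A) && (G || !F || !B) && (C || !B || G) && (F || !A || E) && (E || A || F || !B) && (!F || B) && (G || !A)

Suppose A = true.
(G) alone gives G = true.
(!D) alone gives D = false.
Now (D) is unsatisfied and unit — conflict.
So every satisfying assignment has A = False.

False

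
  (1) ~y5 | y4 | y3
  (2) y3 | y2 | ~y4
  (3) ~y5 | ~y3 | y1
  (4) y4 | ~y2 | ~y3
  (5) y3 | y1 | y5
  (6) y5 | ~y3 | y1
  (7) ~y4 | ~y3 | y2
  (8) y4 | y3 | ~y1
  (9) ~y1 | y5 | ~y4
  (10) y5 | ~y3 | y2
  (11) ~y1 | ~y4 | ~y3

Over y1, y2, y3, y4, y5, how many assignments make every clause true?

There are 2^5 = 32 truth assignments over (y1, y2, y3, y4, y5).
Split on y5. With y5 = 1, the clauses containing y5 are satisfied and ~y5 drops from the rest; 3 of the 2^4 = 16 assignments to the other variables satisfy what remains.
With y5 = 0, by the same count on the reduced clause set, 0 assignments work.
(One model: y1=F, y2=T, y3=F, y4=T, y5=T.)
Total: 3 + 0 = 3.

3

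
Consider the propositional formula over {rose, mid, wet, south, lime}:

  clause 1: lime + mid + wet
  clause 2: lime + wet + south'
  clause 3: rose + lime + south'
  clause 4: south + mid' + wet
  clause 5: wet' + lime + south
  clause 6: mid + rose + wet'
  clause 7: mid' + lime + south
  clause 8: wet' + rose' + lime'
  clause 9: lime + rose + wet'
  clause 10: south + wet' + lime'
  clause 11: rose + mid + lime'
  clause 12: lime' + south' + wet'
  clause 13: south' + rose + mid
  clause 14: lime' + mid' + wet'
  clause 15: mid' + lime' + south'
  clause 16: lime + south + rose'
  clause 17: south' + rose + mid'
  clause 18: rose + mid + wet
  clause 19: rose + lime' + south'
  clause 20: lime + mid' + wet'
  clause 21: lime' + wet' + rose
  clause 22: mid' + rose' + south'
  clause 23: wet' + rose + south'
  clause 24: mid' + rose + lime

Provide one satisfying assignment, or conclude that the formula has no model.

rose: 1, mid: 0, wet: 0, south: 1, lime: 1

Suppose lime = 1.
Suppose wet = 0.
Suppose south = 1.
From the singleton clause (mid'), mid = 0.
From the singleton clause (rose), rose = 1.
Every clause now holds.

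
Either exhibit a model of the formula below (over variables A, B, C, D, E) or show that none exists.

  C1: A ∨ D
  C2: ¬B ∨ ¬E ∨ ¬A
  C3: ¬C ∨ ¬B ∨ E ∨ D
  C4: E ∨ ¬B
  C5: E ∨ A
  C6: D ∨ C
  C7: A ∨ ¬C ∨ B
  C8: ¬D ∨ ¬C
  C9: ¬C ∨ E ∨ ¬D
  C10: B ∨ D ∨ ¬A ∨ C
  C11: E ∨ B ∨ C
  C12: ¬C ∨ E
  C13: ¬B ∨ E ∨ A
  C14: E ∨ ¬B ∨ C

A ↦ False; B ↦ True; C ↦ False; D ↦ True; E ↦ True

Case A = False:
(D) alone gives D = True.
(E) alone gives E = True.
(¬C) alone gives C = False.
Every clause is now satisfied; B is unconstrained.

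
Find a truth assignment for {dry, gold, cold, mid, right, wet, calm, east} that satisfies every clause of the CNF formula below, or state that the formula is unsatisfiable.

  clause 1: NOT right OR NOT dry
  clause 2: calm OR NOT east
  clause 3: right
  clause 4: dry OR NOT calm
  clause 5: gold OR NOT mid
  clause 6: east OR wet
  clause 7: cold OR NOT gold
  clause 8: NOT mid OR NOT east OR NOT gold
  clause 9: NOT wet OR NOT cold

(right) alone gives right = true.
(NOT dry) alone gives dry = false.
(NOT calm) alone gives calm = false.
(NOT east) alone gives east = false.
(wet) alone gives wet = true.
(NOT cold) alone gives cold = false.
(NOT gold) alone gives gold = false.
(NOT mid) alone gives mid = false.
This assignment satisfies each clause.

dry=false, gold=false, cold=false, mid=false, right=true, wet=true, calm=false, east=false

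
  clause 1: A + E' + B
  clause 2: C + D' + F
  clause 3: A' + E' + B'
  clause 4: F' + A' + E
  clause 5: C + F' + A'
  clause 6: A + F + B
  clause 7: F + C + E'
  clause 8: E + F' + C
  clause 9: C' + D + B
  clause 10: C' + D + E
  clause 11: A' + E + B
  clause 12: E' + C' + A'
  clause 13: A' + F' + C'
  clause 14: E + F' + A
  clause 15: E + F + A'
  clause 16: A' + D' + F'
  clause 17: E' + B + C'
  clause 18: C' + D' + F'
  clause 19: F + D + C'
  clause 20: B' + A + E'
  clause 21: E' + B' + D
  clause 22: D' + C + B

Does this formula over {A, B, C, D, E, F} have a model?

Yes, satisfiable

Branch on A: set A = 0.
Branch on E: set E = 0.
From the singleton clause (F'), F = 0.
From the singleton clause (B), B = 1.
Branch on C: set C = 1.
From the singleton clause (D), D = 1.
Every clause now holds.
A satisfying assignment: A=0,  B=1,  C=1,  D=1,  E=0,  F=0.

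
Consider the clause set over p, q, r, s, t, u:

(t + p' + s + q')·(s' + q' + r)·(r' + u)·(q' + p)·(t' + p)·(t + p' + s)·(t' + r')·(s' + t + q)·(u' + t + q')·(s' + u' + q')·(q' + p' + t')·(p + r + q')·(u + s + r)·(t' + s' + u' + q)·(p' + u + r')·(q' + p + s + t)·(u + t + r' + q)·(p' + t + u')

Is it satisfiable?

Satisfiable

Suppose r = 0.
Suppose s = 0.
(u) alone gives u = 1.
Suppose q = 0.
Suppose t = 0.
(p') alone gives p = 0.
Every clause now holds.
A satisfying assignment: p=0,  q=0,  r=0,  s=0,  t=0,  u=1.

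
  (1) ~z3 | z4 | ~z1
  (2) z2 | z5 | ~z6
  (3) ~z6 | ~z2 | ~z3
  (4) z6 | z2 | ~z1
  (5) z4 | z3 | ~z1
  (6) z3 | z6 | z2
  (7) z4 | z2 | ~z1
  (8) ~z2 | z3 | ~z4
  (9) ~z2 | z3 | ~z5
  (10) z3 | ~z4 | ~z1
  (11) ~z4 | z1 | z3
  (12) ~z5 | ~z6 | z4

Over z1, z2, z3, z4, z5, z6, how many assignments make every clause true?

14

There are 2^6 = 64 truth assignments over (z1, z2, z3, z4, z5, z6).
Split on z4. With z4 = 1, the clauses containing z4 are satisfied and ~z4 drops from the rest; 8 of the 2^5 = 32 assignments to the other variables satisfy what remains.
With z4 = 0, by the same count on the reduced clause set, 6 assignments work.
(One model: z1=F, z2=F, z3=T, z4=F, z5=F, z6=F.)
Total: 8 + 6 = 14.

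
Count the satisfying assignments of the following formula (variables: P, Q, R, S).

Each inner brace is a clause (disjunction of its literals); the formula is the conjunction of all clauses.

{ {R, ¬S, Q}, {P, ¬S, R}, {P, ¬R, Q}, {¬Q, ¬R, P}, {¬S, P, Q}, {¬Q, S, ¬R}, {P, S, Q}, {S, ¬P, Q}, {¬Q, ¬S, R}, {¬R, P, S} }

4

There are 2^4 = 16 truth assignments over (P, Q, R, S).
Check each against the 10 clauses (columns in the order P, Q, R, S):
  F F F F  ✗ fails (P ∨ S ∨ Q)
  F F F T  ✗ fails (R ∨ ¬S ∨ Q)
  F F T F  ✗ fails (P ∨ ¬R ∨ Q)
  F F T T  ✗ fails (P ∨ ¬R ∨ Q)
  F T F F  ✓ satisfies all
  F T F T  ✗ fails (P ∨ ¬S ∨ R)
  F T T F  ✗ fails (¬Q ∨ ¬R ∨ P)
  F T T T  ✗ fails (¬Q ∨ ¬R ∨ P)
  T F F F  ✗ fails (S ∨ ¬P ∨ Q)
  T F F T  ✗ fails (R ∨ ¬S ∨ Q)
  T F T F  ✗ fails (S ∨ ¬P ∨ Q)
  T F T T  ✓ satisfies all
  T T F F  ✓ satisfies all
  T T F T  ✗ fails (¬Q ∨ ¬S ∨ R)
  T T T F  ✗ fails (¬Q ∨ S ∨ ¬R)
  T T T T  ✓ satisfies all
4 of the 16 rows are models.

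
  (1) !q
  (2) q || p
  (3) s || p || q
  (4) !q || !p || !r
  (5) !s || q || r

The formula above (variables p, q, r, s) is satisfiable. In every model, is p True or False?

True

Suppose p = false.
(!q) alone gives q = false.
Now (q) is unsatisfied and unit — conflict.
So every satisfying assignment has p = True.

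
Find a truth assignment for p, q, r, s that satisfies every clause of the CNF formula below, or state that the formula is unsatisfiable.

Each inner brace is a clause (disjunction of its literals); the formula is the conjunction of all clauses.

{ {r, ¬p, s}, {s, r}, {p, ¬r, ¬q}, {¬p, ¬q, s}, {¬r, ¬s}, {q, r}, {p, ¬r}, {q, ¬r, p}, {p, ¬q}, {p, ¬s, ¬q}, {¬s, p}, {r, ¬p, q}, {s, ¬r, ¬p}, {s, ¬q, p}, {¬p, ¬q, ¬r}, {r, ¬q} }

UNSATISFIABLE

Suppose s = True.
From the singleton clause (¬r), r = False.
From the singleton clause (q), q = True.
But (¬q) is also a unit clause — contradiction.
So s must be the other value — set s = False.
From the singleton clause (r), r = True.
From the singleton clause (p), p = True.
But (¬p) is also a unit clause — contradiction.
Neither s = True nor s = False works.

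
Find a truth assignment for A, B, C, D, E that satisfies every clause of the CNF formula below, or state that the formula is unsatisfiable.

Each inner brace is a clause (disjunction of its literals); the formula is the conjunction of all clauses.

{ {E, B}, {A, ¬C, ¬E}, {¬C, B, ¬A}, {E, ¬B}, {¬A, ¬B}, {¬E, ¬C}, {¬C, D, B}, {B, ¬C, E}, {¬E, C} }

Try E = True.
The clause (¬C) is unit, so C = False.
Now (C) is unsatisfied and unit — conflict.
That branch fails; take E = False instead.
The clause (B) is unit, so B = True.
Now (¬B) is unsatisfied and unit — conflict.
Either choice for E ends in contradiction.

UNSATISFIABLE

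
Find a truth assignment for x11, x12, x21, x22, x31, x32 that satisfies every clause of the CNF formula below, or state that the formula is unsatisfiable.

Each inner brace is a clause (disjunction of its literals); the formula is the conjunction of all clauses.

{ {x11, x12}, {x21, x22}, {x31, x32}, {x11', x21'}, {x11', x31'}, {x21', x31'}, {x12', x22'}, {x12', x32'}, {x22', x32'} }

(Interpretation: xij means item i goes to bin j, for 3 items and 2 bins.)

UNSATISFIABLE

Try x11 = 1.
(x21') alone gives x21 = 0.
(x22) alone gives x22 = 1.
(x31') alone gives x31 = 0.
(x32) alone gives x32 = 1.
Now (x32') is unsatisfied and unit — conflict.
Undo x11 and try x11 = 0.
(x12) alone gives x12 = 1.
(x22') alone gives x22 = 0.
(x21) alone gives x21 = 1.
(x31') alone gives x31 = 0.
(x32) alone gives x32 = 1.
Now (x32') is unsatisfied and unit — conflict.
Both values of x11 lead to a conflict.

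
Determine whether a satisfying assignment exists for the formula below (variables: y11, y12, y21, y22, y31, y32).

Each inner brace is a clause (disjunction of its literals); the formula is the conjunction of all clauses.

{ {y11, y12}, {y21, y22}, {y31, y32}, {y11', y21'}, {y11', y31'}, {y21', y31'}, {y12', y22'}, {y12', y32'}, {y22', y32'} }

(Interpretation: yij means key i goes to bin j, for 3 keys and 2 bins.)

Try y11 = 1.
From the singleton clause (y21'), y21 = 0.
From the singleton clause (y22), y22 = 1.
From the singleton clause (y31'), y31 = 0.
From the singleton clause (y32), y32 = 1.
But (y32') is also a unit clause — contradiction.
So y11 must be the other value — set y11 = 0.
From the singleton clause (y12), y12 = 1.
From the singleton clause (y22'), y22 = 0.
From the singleton clause (y21), y21 = 1.
From the singleton clause (y31'), y31 = 0.
From the singleton clause (y32), y32 = 1.
But (y32') is also a unit clause — contradiction.
Either choice for y11 ends in contradiction.
No assignment satisfies every clause.

No, unsatisfiable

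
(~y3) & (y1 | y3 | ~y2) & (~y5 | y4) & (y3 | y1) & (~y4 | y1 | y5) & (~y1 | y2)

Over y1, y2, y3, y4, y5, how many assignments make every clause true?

3

There are 2^5 = 32 truth assignments over (y1, y2, y3, y4, y5).
Split on y3. With y3 = 1, the clauses containing y3 are satisfied and ~y3 drops from the rest; 0 of the 2^4 = 16 assignments to the other variables satisfy what remains.
With y3 = 0, by the same count on the reduced clause set, 3 assignments work.
(One model: y1=T, y2=T, y3=F, y4=F, y5=F.)
Total: 0 + 3 = 3.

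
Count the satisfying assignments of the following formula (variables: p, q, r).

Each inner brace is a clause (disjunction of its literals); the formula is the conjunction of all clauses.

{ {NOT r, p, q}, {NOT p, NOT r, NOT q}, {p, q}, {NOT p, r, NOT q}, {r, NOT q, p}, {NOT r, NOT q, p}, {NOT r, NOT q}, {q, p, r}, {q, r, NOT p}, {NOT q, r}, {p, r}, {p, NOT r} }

There are 2^3 = 8 truth assignments over (p, q, r).
Split on q. With q = true, the clauses containing q are satisfied and NOT q drops from the rest; 0 of the 2^2 = 4 assignments to the other variables satisfy what remains.
With q = false, by the same count on the reduced clause set, 1 assignment works.
Total: 0 + 1 = 1.

1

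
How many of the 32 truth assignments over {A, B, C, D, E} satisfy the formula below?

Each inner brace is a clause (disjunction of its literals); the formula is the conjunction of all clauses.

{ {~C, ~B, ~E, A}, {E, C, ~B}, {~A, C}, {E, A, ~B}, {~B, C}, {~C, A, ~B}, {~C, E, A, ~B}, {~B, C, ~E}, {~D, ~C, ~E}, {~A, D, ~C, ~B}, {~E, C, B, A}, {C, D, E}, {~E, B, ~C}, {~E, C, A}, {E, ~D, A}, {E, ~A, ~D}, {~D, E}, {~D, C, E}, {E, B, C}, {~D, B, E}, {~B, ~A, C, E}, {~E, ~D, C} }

There are 2^5 = 32 truth assignments over (A, B, C, D, E).
Split on E. With E = 1, the clauses containing E are satisfied and ~E drops from the rest; 0 of the 2^4 = 16 assignments to the other variables satisfy what remains.
With E = 0, by the same count on the reduced clause set, 2 assignments work.
(One model: A=F, B=F, C=T, D=F, E=F.)
Total: 0 + 2 = 2.

2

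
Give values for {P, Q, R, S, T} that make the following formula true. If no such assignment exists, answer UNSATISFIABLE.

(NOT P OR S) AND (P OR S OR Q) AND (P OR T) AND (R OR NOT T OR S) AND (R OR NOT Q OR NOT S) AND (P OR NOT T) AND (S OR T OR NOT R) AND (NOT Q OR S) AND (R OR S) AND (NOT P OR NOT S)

Suppose P = false.
From the singleton clause (T), T = true.
But (NOT T) is also a unit clause — contradiction.
That branch fails; take P = true instead.
From the singleton clause (S), S = true.
But (NOT S) is also a unit clause — contradiction.
Both values of P lead to a conflict.

UNSATISFIABLE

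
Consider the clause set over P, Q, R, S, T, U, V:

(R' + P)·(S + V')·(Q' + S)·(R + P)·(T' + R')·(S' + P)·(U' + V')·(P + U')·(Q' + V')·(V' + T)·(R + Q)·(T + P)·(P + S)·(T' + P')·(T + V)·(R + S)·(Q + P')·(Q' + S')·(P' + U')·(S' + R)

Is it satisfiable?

Try R = 0.
Unit clause (P) forces P = 1.
Unit clause (Q) forces Q = 1.
Unit clause (S) forces S = 1.
Now (S') is unsatisfied and unit — conflict.
Undo R and try R = 1.
Unit clause (P) forces P = 1.
Unit clause (T') forces T = 0.
Unit clause (V') forces V = 0.
Now (V) is unsatisfied and unit — conflict.
Either choice for R ends in contradiction.
No assignment satisfies every clause.

Unsatisfiable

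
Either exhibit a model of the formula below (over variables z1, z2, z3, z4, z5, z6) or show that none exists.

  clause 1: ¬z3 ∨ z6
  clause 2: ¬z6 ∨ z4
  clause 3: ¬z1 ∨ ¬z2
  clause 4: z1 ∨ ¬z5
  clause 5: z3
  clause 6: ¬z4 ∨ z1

From the singleton clause (z3), z3 = True.
From the singleton clause (z6), z6 = True.
From the singleton clause (z4), z4 = True.
From the singleton clause (z1), z1 = True.
From the singleton clause (¬z2), z2 = False.
No clause remains; z5 is free.

z1: True; z2: False; z3: True; z4: True; z5: False; z6: True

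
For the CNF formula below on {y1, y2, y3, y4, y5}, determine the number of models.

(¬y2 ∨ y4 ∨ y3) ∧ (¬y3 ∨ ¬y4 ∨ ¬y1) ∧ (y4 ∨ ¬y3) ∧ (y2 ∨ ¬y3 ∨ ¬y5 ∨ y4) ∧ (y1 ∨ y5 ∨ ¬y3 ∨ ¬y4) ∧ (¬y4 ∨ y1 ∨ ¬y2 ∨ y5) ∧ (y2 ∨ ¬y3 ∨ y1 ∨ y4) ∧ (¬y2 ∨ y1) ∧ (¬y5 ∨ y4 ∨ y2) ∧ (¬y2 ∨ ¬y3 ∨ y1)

9

There are 2^5 = 32 truth assignments over (y1, y2, y3, y4, y5).
Split on y2. With y2 = True, the clauses containing y2 are satisfied and ¬y2 drops from the rest; 2 of the 2^4 = 16 assignments to the other variables satisfy what remains.
With y2 = False, by the same count on the reduced clause set, 7 assignments work.
(One model: y1=F, y2=F, y3=F, y4=F, y5=F.)
Total: 2 + 7 = 9.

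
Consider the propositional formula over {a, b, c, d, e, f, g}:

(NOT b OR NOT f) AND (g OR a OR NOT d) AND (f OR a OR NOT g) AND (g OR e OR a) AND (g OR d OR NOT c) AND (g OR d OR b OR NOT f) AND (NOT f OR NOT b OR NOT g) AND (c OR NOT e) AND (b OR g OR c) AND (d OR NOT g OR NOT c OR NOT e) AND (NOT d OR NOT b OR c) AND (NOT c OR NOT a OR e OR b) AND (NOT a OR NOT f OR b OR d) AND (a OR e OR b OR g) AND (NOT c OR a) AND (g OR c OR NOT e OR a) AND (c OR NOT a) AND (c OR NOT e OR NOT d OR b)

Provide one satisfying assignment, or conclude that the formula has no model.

a=true; b=false; c=true; d=true; e=true; f=true; g=false

Case b = false:
Case c = true:
(a) alone gives a = true.
(e) alone gives e = true.
Case g = false:
(d) alone gives d = true.
No clause remains; f is free.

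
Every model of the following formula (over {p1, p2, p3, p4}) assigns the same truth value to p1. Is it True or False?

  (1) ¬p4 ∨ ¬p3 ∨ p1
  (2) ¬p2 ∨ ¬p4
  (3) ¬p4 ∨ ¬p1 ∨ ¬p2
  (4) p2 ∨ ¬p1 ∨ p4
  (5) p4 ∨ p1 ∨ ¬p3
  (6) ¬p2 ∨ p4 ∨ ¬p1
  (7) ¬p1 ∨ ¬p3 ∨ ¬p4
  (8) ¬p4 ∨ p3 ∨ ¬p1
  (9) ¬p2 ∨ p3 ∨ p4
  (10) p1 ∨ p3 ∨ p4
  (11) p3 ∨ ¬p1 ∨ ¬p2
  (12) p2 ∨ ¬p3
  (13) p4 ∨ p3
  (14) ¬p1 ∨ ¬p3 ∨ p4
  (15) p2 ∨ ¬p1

False

Suppose p1 = True.
From the singleton clause (p2), p2 = True.
From the singleton clause (¬p4), p4 = False.
That conflicts with the unit clause (p4).
So every satisfying assignment has p1 = False.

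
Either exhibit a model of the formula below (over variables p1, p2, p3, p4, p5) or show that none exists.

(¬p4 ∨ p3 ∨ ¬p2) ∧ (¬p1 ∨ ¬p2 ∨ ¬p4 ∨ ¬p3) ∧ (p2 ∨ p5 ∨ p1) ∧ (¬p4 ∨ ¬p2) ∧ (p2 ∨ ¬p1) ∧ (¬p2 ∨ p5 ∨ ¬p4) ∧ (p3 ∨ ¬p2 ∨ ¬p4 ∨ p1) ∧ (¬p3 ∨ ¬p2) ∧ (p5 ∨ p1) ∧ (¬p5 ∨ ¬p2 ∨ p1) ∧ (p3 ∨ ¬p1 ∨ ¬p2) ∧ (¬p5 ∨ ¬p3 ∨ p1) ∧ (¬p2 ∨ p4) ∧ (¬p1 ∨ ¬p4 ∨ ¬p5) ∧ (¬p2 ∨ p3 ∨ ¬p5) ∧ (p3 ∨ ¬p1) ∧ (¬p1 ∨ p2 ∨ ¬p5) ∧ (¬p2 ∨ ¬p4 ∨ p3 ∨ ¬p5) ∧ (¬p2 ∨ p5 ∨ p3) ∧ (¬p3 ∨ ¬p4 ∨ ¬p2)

p1: False; p2: False; p3: False; p4: False; p5: True

Suppose p4 = False.
From the singleton clause (¬p2), p2 = False.
From the singleton clause (¬p1), p1 = False.
From the singleton clause (p5), p5 = True.
From the singleton clause (¬p3), p3 = False.
This assignment satisfies each clause.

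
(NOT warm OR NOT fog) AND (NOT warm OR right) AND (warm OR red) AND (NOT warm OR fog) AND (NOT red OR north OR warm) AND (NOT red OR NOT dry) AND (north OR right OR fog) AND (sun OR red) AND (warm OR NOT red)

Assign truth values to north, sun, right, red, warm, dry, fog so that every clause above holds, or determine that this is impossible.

Try warm = false.
From the singleton clause (red), red = true.
Now (NOT red) is unsatisfied and unit — conflict.
Backtrack on warm: now try warm = true.
From the singleton clause (NOT fog), fog = false.
Now (fog) is unsatisfied and unit — conflict.
Either choice for warm ends in contradiction.

UNSATISFIABLE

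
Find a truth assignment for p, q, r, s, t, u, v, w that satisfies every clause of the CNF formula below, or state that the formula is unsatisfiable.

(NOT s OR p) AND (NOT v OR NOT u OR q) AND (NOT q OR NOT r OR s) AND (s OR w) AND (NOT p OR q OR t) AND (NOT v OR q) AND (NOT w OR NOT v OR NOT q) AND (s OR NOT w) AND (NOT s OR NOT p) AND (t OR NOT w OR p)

UNSATISFIABLE

Suppose s = false.
(w) alone gives w = true.
Now (NOT w) is unsatisfied and unit — conflict.
Undo s and try s = true.
(p) alone gives p = true.
Now (NOT p) is unsatisfied and unit — conflict.
Either choice for s ends in contradiction.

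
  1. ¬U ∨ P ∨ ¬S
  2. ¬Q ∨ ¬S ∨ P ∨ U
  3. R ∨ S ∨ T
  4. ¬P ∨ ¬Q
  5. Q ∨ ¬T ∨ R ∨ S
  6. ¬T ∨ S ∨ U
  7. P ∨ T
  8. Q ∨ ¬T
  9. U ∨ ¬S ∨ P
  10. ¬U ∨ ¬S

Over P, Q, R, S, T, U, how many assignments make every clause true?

There are 2^6 = 64 truth assignments over (P, Q, R, S, T, U).
Split on R. With R = True, the clauses containing R are satisfied and ¬R drops from the rest; 4 of the 2^5 = 32 assignments to the other variables satisfy what remains.
With R = False, by the same count on the reduced clause set, 2 assignments work.
(One model: P=F, Q=T, R=F, S=F, T=T, U=T.)
Total: 4 + 2 = 6.

6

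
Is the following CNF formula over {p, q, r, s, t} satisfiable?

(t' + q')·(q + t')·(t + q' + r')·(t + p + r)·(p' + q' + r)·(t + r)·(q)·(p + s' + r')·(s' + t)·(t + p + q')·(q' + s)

No

From the singleton clause (q), q = 1.
From the singleton clause (t'), t = 0.
From the singleton clause (r'), r = 0.
Now (r) is unsatisfied and unit — conflict.
No assignment satisfies every clause.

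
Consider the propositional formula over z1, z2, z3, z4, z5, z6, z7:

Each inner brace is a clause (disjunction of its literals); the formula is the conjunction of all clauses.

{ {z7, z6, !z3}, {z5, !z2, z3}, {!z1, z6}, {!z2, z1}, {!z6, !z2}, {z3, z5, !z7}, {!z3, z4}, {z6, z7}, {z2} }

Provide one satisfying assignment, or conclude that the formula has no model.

UNSATISFIABLE

(z2) alone gives z2 = true.
(z1) alone gives z1 = true.
(z6) alone gives z6 = true.
But (!z6) is also a unit clause — contradiction.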